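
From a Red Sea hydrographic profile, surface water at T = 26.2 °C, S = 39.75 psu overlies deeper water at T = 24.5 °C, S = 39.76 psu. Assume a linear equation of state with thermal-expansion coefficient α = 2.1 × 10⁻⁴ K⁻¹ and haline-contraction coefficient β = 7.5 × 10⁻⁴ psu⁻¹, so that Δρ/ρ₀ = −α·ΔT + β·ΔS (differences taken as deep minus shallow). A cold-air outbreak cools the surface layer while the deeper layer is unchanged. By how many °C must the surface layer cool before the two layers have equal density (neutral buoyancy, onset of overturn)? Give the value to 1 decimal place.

1.7 °C

Neutral buoyancy requires Δρ = 0, i.e. −α(T_deep − T_surf′) + β(S_deep − S_surf) = 0.
T_surf′ = T_deep − (β/α)·ΔS = 24.5 − (7.5 × 10⁻⁴/2.1 × 10⁻⁴)·(+0.01) = 24.464 °C.
Cooling required: 26.2 − (24.464) = 1.736 °C.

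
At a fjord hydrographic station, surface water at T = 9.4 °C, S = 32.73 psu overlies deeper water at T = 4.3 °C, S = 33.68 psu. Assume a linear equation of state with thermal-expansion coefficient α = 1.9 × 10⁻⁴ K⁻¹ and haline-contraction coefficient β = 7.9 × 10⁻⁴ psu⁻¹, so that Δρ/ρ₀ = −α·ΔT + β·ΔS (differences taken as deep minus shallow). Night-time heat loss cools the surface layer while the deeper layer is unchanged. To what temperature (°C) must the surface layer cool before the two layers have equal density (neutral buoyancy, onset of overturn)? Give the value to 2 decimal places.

0.35 °C

Neutral buoyancy requires Δρ = 0, i.e. −α(T_deep − T_surf′) + β(S_deep − S_surf) = 0.
T_surf′ = T_deep − (β/α)·ΔS = 4.3 − (7.9 × 10⁻⁴/1.9 × 10⁻⁴)·(+0.95) = 0.3500 °C.
Cooling required: 9.4 − (0.3500) = 9.0500 °C.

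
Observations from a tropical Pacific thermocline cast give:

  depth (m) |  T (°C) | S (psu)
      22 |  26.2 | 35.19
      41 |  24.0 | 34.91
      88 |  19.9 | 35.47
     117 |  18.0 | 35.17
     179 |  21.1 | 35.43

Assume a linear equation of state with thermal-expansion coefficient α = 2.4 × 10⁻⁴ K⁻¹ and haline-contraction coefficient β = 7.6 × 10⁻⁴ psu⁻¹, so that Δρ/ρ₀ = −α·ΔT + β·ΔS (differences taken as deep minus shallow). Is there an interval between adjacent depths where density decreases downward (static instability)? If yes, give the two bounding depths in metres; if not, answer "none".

Evaluate Δρ/ρ₀ = −αΔT + βΔS across each adjacent pair:
  22–41 m: −αΔT+βΔS = −(2.4 × 10⁻⁴)(-2.2)+(7.6 × 10⁻⁴)(-0.28) = 3.2 × 10⁻⁴ → stable
  41–88 m: −αΔT+βΔS = −(2.4 × 10⁻⁴)(-4.1)+(7.6 × 10⁻⁴)(+0.56) = 1.4 × 10⁻³ → stable
  88–117 m: −αΔT+βΔS = −(2.4 × 10⁻⁴)(-1.9)+(7.6 × 10⁻⁴)(-0.30) = 2.3 × 10⁻⁴ → stable
  117–179 m: −αΔT+βΔS = −(2.4 × 10⁻⁴)(+3.1)+(7.6 × 10⁻⁴)(+0.26) = -5.5 × 10⁻⁴ → UNSTABLE
The 117–179 m interval has Δρ < 0: lighter water underlies denser water.

117–179 m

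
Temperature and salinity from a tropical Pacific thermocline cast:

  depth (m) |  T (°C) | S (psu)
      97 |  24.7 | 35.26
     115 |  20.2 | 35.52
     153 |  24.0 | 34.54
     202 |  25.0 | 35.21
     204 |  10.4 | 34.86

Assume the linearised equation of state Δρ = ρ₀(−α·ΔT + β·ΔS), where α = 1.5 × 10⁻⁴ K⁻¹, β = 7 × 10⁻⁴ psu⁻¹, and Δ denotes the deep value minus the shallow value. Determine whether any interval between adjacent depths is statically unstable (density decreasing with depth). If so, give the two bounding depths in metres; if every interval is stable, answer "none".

115–153 m

Evaluate Δρ/ρ₀ = −αΔT + βΔS across each adjacent pair:
  97–115 m: −αΔT+βΔS = −(1.5 × 10⁻⁴)(-4.5)+(7 × 10⁻⁴)(+0.26) = 8.6 × 10⁻⁴ → stable
  115–153 m: −αΔT+βΔS = −(1.5 × 10⁻⁴)(+3.8)+(7 × 10⁻⁴)(-0.98) = -1.3 × 10⁻³ → UNSTABLE
  153–202 m: −αΔT+βΔS = −(1.5 × 10⁻⁴)(+1.0)+(7 × 10⁻⁴)(+0.67) = 3.2 × 10⁻⁴ → stable
  202–204 m: −αΔT+βΔS = −(1.5 × 10⁻⁴)(-14.6)+(7 × 10⁻⁴)(-0.35) = 1.9 × 10⁻³ → stable
The 115–153 m interval has Δρ < 0: lighter water underlies denser water.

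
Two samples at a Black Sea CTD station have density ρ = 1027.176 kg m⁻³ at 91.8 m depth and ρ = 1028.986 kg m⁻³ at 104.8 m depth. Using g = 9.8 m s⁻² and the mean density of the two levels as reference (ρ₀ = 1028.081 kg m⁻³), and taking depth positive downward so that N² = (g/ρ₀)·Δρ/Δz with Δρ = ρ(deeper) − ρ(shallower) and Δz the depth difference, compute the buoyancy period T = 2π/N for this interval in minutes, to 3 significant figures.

2.87 min

Δρ = 1028.986 − 1027.176 = 1.810 kg m⁻³ over Δz = 104.8 − 91.8 = 13 m.
N² = (9.8/1028.081) × (1.810/13) = 1.3272 × 10⁻³ s⁻².
N = √(1.3272 × 10⁻³) = 0.036431 rad s⁻¹, so T = 2π/N = 172.47 s = 2.8745 min ≈ 2.87 min.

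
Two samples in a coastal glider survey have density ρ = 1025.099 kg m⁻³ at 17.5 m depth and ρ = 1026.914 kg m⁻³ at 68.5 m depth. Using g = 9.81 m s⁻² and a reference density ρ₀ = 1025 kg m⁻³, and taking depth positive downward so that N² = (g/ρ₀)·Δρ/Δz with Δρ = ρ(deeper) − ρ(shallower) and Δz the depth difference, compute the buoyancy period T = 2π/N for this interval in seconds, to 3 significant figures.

Δρ = 1026.914 − 1025.099 = 1.815 kg m⁻³ over Δz = 68.5 − 17.5 = 51 m.
N² = (9.81/1025) × (1.815/51) = 3.4061 × 10⁻⁴ s⁻².
N = √(3.4061 × 10⁻⁴) = 0.018456 rad s⁻¹, so T = 2π/N = 340.44 s ≈ 340 s.
A positive N² confirms static stability across the interval.

340 s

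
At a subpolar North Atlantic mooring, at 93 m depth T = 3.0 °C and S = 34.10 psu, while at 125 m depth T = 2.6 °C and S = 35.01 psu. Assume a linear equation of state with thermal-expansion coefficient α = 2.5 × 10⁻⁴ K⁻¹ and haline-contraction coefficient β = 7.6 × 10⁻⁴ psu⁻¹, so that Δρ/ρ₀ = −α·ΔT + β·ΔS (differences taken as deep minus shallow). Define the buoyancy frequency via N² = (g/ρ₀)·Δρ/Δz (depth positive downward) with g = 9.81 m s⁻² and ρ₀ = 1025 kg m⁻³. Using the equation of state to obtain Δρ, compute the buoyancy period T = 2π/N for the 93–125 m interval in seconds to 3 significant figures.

403 s

ΔT = -0.4 K, ΔS = +0.91 psu (deep − shallow).
Δρ/ρ₀ = −αΔT + βΔS = 1.00 × 10⁻⁴ + 6.916 × 10⁻⁴ = 7.916 × 10⁻⁴, so Δρ ≈ 0.8114 kg m⁻³.
N² = (g/ρ₀)·Δρ/Δz = g·(Δρ/ρ₀)/Δz = 9.81 × 7.916 × 10⁻⁴ / 32 = 2.4267 × 10⁻⁴ s⁻².
N = √(2.4267 × 10⁻⁴) = 0.015578 rad s⁻¹ → T = 2π/N = 403.34 s ≈ 403 s.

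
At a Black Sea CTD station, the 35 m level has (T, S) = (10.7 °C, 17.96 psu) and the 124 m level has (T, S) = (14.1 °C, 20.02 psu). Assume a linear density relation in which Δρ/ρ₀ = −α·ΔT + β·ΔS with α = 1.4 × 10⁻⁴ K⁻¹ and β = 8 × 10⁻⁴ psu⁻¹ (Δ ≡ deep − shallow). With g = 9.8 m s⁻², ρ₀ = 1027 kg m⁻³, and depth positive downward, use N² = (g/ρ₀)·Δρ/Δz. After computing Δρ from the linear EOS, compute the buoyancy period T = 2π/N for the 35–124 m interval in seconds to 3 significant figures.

553 s

ΔT = +3.4 K, ΔS = +2.06 psu (deep − shallow).
Δρ/ρ₀ = −αΔT + βΔS = -4.76 × 10⁻⁴ + 1.648 × 10⁻³ = 1.172 × 10⁻³, so Δρ ≈ 1.204 kg m⁻³.
N² = (g/ρ₀)·Δρ/Δz = g·(Δρ/ρ₀)/Δz = 9.8 × 1.172 × 10⁻³ / 89 = 1.2905 × 10⁻⁴ s⁻².
N = √(1.2905 × 10⁻⁴) = 0.011360 rad s⁻¹ → T = 2π/N = 553.10 s ≈ 553 s.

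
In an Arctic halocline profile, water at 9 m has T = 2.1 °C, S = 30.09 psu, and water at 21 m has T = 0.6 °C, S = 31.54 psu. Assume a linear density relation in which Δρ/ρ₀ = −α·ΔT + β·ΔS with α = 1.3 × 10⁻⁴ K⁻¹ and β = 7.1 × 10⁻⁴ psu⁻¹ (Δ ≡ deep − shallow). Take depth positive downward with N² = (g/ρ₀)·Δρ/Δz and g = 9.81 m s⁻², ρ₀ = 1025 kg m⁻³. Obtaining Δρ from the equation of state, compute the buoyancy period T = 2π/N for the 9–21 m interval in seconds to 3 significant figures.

ΔT = -1.5 K, ΔS = +1.45 psu (deep − shallow).
Δρ/ρ₀ = −αΔT + βΔS = 1.95 × 10⁻⁴ + 1.0295 × 10⁻³ = 1.2245 × 10⁻³, so Δρ ≈ 1.255 kg m⁻³.
N² = (g/ρ₀)·Δρ/Δz = g·(Δρ/ρ₀)/Δz = 9.81 × 1.2245 × 10⁻³ / 12 = 1.0010 × 10⁻³ s⁻².
N = √(1.0010 × 10⁻³) = 0.031639 rad s⁻¹ → T = 2π/N = 198.59 s ≈ 199 s.

199 s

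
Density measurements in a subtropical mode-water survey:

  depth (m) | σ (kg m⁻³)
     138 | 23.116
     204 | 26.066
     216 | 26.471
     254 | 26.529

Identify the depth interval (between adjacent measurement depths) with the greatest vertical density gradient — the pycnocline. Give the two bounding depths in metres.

Compute the density gradient over each adjacent pair:
  138–204 m: Δρ/Δz = 2.950/66 = 0.045 kg m⁻⁴
  204–216 m: Δρ/Δz = 0.405/12 = 0.034 kg m⁻⁴
  216–254 m: Δρ/Δz = 0.058/38 = 1.5 × 10⁻³ kg m⁻⁴
The largest gradient is in the 138–204 m interval — the pycnocline.

138–204 m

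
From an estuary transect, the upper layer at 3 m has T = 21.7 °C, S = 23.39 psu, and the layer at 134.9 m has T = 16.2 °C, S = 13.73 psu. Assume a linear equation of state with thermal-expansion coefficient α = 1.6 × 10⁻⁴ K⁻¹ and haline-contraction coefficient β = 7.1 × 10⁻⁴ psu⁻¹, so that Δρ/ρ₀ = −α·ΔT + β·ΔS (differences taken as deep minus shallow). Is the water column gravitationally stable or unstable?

unstable

ΔT = 16.2 − 21.7 = -5.5 K and ΔS = 13.73 − 23.39 = -9.66 psu (deep − shallow).
−αΔT = 8.80 × 10⁻⁴; βΔS = -6.8586 × 10⁻³; sum Δρ/ρ₀ = -5.9786 × 10⁻³.
Δρ/ρ₀ < 0, so Δρ < 0: deeper water is lighter → statically unstable; the column would overturn.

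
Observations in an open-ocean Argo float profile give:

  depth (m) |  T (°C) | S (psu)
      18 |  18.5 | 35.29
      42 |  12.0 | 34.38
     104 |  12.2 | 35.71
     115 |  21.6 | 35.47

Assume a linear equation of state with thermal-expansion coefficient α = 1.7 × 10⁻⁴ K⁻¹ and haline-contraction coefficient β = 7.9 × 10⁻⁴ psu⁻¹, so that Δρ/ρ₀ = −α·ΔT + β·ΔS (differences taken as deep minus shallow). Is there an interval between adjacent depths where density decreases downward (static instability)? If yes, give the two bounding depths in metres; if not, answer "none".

104–115 m

Evaluate Δρ/ρ₀ = −αΔT + βΔS across each adjacent pair:
  18–42 m: −αΔT+βΔS = −(1.7 × 10⁻⁴)(-6.5)+(7.9 × 10⁻⁴)(-0.91) = 3.9 × 10⁻⁴ → stable
  42–104 m: −αΔT+βΔS = −(1.7 × 10⁻⁴)(+0.2)+(7.9 × 10⁻⁴)(+1.33) = 1.0 × 10⁻³ → stable
  104–115 m: −αΔT+βΔS = −(1.7 × 10⁻⁴)(+9.4)+(7.9 × 10⁻⁴)(-0.24) = -1.8 × 10⁻³ → UNSTABLE
The 104–115 m interval has Δρ < 0: lighter water underlies denser water.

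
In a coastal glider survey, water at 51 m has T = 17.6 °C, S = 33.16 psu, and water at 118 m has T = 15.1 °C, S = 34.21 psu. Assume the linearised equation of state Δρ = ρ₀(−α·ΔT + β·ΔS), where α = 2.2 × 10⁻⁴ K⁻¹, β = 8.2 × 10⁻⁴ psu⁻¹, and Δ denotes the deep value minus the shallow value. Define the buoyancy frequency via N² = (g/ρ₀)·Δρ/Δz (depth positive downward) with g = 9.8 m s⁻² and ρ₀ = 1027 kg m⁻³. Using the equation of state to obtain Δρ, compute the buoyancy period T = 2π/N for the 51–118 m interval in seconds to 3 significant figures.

ΔT = -2.5 K, ΔS = +1.05 psu (deep − shallow).
Δρ/ρ₀ = −αΔT + βΔS = 5.50 × 10⁻⁴ + 8.61 × 10⁻⁴ = 1.411 × 10⁻³, so Δρ ≈ 1.449 kg m⁻³.
N² = (g/ρ₀)·Δρ/Δz = g·(Δρ/ρ₀)/Δz = 9.8 × 1.411 × 10⁻³ / 67 = 2.0639 × 10⁻⁴ s⁻².
N = √(2.0639 × 10⁻⁴) = 0.014366 rad s⁻¹ → T = 2π/N = 437.36 s ≈ 437 s.

437 s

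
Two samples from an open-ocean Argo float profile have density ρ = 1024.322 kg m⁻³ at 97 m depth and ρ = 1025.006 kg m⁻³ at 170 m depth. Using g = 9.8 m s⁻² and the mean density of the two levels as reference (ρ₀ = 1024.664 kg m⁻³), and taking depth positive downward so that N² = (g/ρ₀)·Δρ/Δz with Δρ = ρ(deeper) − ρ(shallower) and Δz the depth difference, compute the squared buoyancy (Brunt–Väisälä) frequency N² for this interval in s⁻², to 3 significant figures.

8.96 × 10⁻⁵ s⁻²

Δρ = 1025.006 − 1024.322 = 0.684 kg m⁻³ over Δz = 170 − 97 = 73 m.
N² = (9.8/1024.664) × (0.684/73) = 8.9614 × 10⁻⁵ s⁻² ≈ 8.96 × 10⁻⁵ s⁻².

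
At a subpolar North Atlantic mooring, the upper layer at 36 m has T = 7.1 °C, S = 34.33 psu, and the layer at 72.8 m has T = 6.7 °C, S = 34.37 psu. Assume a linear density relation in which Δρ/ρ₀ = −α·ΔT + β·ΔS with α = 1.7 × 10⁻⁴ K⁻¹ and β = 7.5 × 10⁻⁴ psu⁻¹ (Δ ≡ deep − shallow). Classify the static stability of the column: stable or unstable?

stable

ΔT = 6.7 − 7.1 = -0.4 K and ΔS = 34.37 − 34.33 = +0.04 psu (deep − shallow).
−αΔT = 6.80 × 10⁻⁵; βΔS = 3.00 × 10⁻⁵; sum Δρ/ρ₀ = 9.80 × 10⁻⁵.
Δρ/ρ₀ > 0, so Δρ > 0: deeper water is denser → statically stable.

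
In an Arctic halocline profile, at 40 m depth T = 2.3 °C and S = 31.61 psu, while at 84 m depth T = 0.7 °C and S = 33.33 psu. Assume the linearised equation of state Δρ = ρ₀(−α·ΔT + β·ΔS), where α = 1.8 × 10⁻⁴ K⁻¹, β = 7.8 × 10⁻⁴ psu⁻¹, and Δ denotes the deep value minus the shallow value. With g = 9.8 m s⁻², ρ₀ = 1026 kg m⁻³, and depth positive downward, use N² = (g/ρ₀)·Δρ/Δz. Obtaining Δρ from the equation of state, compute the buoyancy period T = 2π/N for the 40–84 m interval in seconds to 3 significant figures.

ΔT = -1.6 K, ΔS = +1.72 psu (deep − shallow).
Δρ/ρ₀ = −αΔT + βΔS = 2.88 × 10⁻⁴ + 1.3416 × 10⁻³ = 1.6296 × 10⁻³, so Δρ ≈ 1.672 kg m⁻³.
N² = (g/ρ₀)·Δρ/Δz = g·(Δρ/ρ₀)/Δz = 9.8 × 1.6296 × 10⁻³ / 44 = 3.6296 × 10⁻⁴ s⁻².
N = √(3.6296 × 10⁻⁴) = 0.019052 rad s⁻¹ → T = 2π/N = 329.79 s ≈ 330 s.

330 s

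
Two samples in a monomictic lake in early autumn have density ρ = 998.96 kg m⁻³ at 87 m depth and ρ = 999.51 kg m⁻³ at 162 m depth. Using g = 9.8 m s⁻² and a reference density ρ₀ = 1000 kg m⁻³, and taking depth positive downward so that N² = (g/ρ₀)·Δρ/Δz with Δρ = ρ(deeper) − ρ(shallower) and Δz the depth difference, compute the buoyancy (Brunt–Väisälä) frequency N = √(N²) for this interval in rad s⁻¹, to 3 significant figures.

8.48 × 10⁻³ rad s⁻¹

Δρ = 999.51 − 998.96 = 0.55 kg m⁻³ over Δz = 162 − 87 = 75 m.
N² = (9.8/1000) × (0.55/75) = 7.1867 × 10⁻⁵ s⁻².
N = √(7.1867 × 10⁻⁵) = 8.4774 × 10⁻³ rad s⁻¹ ≈ 8.48 × 10⁻³ rad s⁻¹.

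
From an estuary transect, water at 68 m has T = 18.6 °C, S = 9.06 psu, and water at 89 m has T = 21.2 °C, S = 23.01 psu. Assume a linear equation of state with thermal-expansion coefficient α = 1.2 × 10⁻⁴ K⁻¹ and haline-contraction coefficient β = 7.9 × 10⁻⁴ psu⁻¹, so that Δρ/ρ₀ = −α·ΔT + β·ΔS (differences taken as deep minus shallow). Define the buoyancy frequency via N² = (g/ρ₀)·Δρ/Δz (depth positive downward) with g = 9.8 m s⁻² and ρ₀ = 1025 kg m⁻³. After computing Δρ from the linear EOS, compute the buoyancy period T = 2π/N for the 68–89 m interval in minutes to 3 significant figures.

1.48 min

ΔT = +2.6 K, ΔS = +13.95 psu (deep − shallow).
Δρ/ρ₀ = −αΔT + βΔS = -3.12 × 10⁻⁴ + 0.0110205 = 0.0107085, so Δρ ≈ 10.98 kg m⁻³.
N² = (g/ρ₀)·Δρ/Δz = g·(Δρ/ρ₀)/Δz = 9.8 × 0.0107085 / 21 = 4.9973 × 10⁻³ s⁻².
N = √(4.9973 × 10⁻³) = 0.070692 rad s⁻¹ → T = 2π/N = 88.881 s = 1.4813 min ≈ 1.48 min.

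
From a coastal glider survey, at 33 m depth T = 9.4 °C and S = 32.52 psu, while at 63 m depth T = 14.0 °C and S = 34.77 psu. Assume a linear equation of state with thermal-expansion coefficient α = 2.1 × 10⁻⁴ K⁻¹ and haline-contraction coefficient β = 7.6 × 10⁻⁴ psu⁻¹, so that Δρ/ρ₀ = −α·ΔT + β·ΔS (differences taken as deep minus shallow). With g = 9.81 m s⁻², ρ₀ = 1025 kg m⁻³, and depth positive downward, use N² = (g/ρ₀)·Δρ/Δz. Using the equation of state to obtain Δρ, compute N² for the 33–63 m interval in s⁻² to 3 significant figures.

ΔT = +4.6 K, ΔS = +2.25 psu (deep − shallow).
Δρ/ρ₀ = −αΔT + βΔS = -9.66 × 10⁻⁴ + 1.71 × 10⁻³ = 7.44 × 10⁻⁴, so Δρ ≈ 0.7626 kg m⁻³.
N² = (g/ρ₀)·Δρ/Δz = g·(Δρ/ρ₀)/Δz = 9.81 × 7.44 × 10⁻⁴ / 30 = 2.4329 × 10⁻⁴ s⁻² ≈ 2.43 × 10⁻⁴ s⁻².

2.43 × 10⁻⁴ s⁻²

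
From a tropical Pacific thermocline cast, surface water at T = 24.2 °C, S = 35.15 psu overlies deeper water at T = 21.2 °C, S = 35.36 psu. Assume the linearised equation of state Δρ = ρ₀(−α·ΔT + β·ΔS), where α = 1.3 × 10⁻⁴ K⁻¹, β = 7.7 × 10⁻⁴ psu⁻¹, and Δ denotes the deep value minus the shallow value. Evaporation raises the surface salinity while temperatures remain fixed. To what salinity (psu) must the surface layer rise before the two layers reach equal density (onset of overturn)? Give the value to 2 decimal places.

35.87 psu

Neutral buoyancy requires −α(T_deep − T_surf) + β(S_deep − S_surf′) = 0.
S_surf′ = S_deep − (α/β)·ΔT = 35.36 − (1.3 × 10⁻⁴/7.7 × 10⁻⁴)·(-3.0) = 35.8665 psu.
Increase required: 35.8665 − 35.15 = 0.7165 psu.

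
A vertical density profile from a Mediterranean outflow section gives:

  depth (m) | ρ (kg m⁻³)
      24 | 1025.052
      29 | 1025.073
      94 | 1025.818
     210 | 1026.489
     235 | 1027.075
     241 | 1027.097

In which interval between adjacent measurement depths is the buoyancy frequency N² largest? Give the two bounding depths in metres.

Compute the density gradient over each adjacent pair:
  24–29 m: Δρ/Δz = 0.021/5 = 4.2 × 10⁻³ kg m⁻⁴
  29–94 m: Δρ/Δz = 0.745/65 = 0.011 kg m⁻⁴
  94–210 m: Δρ/Δz = 0.671/116 = 5.8 × 10⁻³ kg m⁻⁴
  210–235 m: Δρ/Δz = 0.586/25 = 0.023 kg m⁻⁴
  235–241 m: Δρ/Δz = 0.022/6 = 3.7 × 10⁻³ kg m⁻⁴
The largest gradient is in the 210–235 m interval — the pycnocline.

210–235 m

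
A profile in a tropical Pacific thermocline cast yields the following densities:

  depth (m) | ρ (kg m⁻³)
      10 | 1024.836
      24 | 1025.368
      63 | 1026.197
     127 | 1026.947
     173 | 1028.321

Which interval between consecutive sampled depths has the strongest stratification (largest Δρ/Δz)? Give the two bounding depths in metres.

Compute the density gradient over each adjacent pair:
  10–24 m: Δρ/Δz = 0.532/14 = 0.038 kg m⁻⁴
  24–63 m: Δρ/Δz = 0.829/39 = 0.021 kg m⁻⁴
  63–127 m: Δρ/Δz = 0.750/64 = 0.012 kg m⁻⁴
  127–173 m: Δρ/Δz = 1.374/46 = 0.030 kg m⁻⁴
The largest gradient is in the 10–24 m interval — the pycnocline.

10–24 m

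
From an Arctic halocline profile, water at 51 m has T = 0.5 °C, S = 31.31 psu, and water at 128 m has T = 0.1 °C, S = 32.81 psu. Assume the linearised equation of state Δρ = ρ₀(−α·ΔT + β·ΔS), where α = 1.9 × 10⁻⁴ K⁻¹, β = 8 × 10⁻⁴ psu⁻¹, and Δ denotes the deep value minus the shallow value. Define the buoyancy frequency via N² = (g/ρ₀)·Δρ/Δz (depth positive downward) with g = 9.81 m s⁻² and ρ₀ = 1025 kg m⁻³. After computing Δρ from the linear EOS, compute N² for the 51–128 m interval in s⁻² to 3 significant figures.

1.63 × 10⁻⁴ s⁻²

ΔT = -0.4 K, ΔS = +1.50 psu (deep − shallow).
Δρ/ρ₀ = −αΔT + βΔS = 7.60 × 10⁻⁵ + 1.20 × 10⁻³ = 1.276 × 10⁻³, so Δρ ≈ 1.308 kg m⁻³.
N² = (g/ρ₀)·Δρ/Δz = g·(Δρ/ρ₀)/Δz = 9.81 × 1.276 × 10⁻³ / 77 = 1.6257 × 10⁻⁴ s⁻² ≈ 1.63 × 10⁻⁴ s⁻².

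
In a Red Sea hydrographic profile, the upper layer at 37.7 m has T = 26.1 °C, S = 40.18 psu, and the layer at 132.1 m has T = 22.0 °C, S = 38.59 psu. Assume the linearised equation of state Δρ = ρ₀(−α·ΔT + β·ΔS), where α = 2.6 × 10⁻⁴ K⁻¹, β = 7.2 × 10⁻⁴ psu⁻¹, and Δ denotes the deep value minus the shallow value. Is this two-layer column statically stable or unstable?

unstable

ΔT = 22.0 − 26.1 = -4.1 K and ΔS = 38.59 − 40.18 = -1.59 psu (deep − shallow).
−αΔT = 1.066 × 10⁻³; βΔS = -1.1448 × 10⁻³; sum Δρ/ρ₀ = -7.88 × 10⁻⁵.
Δρ/ρ₀ < 0, so Δρ < 0: deeper water is lighter → statically unstable; the column would overturn.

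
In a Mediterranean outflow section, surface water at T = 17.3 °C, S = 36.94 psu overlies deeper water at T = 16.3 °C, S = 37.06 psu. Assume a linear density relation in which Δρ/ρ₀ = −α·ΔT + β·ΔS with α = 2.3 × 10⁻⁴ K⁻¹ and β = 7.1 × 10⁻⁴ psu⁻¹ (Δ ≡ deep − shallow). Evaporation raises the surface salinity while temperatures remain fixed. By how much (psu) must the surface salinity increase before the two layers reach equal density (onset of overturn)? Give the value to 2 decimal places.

0.44 psu

Neutral buoyancy requires −α(T_deep − T_surf) + β(S_deep − S_surf′) = 0.
S_surf′ = S_deep − (α/β)·ΔT = 37.06 − (2.3 × 10⁻⁴/7.1 × 10⁻⁴)·(-1.0) = 37.3839 psu.
Increase required: 37.3839 − 36.94 = 0.4439 psu.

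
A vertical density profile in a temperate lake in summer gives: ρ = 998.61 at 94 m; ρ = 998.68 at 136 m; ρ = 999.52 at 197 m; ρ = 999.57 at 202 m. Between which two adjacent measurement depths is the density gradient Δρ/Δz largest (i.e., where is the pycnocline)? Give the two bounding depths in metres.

136–197 m

Compute the density gradient over each adjacent pair:
  94–136 m: Δρ/Δz = 0.07/42 = 1.7 × 10⁻³ kg m⁻⁴
  136–197 m: Δρ/Δz = 0.84/61 = 0.014 kg m⁻⁴
  197–202 m: Δρ/Δz = 0.05/5 = 0.010 kg m⁻⁴
The largest gradient is in the 136–197 m interval — the pycnocline.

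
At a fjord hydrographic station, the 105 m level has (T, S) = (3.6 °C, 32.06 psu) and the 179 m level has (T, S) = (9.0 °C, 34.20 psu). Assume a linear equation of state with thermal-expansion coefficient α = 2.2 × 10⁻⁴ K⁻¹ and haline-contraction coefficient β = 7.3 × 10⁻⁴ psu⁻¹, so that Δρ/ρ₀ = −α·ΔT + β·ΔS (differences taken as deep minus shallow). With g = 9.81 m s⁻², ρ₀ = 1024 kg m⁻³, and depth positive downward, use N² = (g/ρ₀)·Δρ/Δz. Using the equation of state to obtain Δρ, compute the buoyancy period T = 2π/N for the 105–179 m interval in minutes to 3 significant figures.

14.9 min

ΔT = +5.4 K, ΔS = +2.14 psu (deep − shallow).
Δρ/ρ₀ = −αΔT + βΔS = -1.188 × 10⁻³ + 1.5622 × 10⁻³ = 3.742 × 10⁻⁴, so Δρ ≈ 0.3832 kg m⁻³.
N² = (g/ρ₀)·Δρ/Δz = g·(Δρ/ρ₀)/Δz = 9.81 × 3.742 × 10⁻⁴ / 74 = 4.9607 × 10⁻⁵ s⁻².
N = √(4.9607 × 10⁻⁵) = 7.0432 × 10⁻³ rad s⁻¹ → T = 2π/N = 892.09 s = 14.868 min ≈ 14.9 min.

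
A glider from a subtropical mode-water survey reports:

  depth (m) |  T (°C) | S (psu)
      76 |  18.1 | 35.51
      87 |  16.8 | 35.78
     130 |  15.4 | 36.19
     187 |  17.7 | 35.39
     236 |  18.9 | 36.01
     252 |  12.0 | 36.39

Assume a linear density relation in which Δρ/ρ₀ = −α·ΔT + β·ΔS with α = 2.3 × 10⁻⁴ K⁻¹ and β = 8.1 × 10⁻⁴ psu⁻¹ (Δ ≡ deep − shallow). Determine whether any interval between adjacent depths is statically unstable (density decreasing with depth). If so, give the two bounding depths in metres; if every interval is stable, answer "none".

Evaluate Δρ/ρ₀ = −αΔT + βΔS across each adjacent pair:
  76–87 m: −αΔT+βΔS = −(2.3 × 10⁻⁴)(-1.3)+(8.1 × 10⁻⁴)(+0.27) = 5.2 × 10⁻⁴ → stable
  87–130 m: −αΔT+βΔS = −(2.3 × 10⁻⁴)(-1.4)+(8.1 × 10⁻⁴)(+0.41) = 6.5 × 10⁻⁴ → stable
  130–187 m: −αΔT+βΔS = −(2.3 × 10⁻⁴)(+2.3)+(8.1 × 10⁻⁴)(-0.80) = -1.2 × 10⁻³ → UNSTABLE
  187–236 m: −αΔT+βΔS = −(2.3 × 10⁻⁴)(+1.2)+(8.1 × 10⁻⁴)(+0.62) = 2.3 × 10⁻⁴ → stable
  236–252 m: −αΔT+βΔS = −(2.3 × 10⁻⁴)(-6.9)+(8.1 × 10⁻⁴)(+0.38) = 1.9 × 10⁻³ → stable
The 130–187 m interval has Δρ < 0: lighter water underlies denser water.

130–187 m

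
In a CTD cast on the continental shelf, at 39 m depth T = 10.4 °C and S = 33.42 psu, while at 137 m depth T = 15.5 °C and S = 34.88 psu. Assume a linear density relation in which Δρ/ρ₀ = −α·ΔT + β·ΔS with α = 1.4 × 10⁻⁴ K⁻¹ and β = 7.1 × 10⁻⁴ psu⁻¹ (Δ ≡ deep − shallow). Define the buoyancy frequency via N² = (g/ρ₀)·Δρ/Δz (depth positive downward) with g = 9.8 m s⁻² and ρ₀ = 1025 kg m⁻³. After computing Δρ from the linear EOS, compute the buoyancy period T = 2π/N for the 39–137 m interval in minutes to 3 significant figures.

ΔT = +5.1 K, ΔS = +1.46 psu (deep − shallow).
Δρ/ρ₀ = −αΔT + βΔS = -7.14 × 10⁻⁴ + 1.0366 × 10⁻³ = 3.226 × 10⁻⁴, so Δρ ≈ 0.3307 kg m⁻³.
N² = (g/ρ₀)·Δρ/Δz = g·(Δρ/ρ₀)/Δz = 9.8 × 3.226 × 10⁻⁴ / 98 = 3.2260 × 10⁻⁵ s⁻².
N = √(3.2260 × 10⁻⁵) = 5.6798 × 10⁻³ rad s⁻¹ → T = 2π/N = 1.1062 × 10³ s = 18.437 min ≈ 18.4 min.

18.4 min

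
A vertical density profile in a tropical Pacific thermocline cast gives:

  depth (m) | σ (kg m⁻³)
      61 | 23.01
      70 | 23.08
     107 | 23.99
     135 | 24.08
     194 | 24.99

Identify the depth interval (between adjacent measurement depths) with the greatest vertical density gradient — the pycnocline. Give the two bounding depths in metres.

70–107 m

Compute the density gradient over each adjacent pair:
  61–70 m: Δρ/Δz = 0.07/9 = 7.8 × 10⁻³ kg m⁻⁴
  70–107 m: Δρ/Δz = 0.91/37 = 0.025 kg m⁻⁴
  107–135 m: Δρ/Δz = 0.09/28 = 3.2 × 10⁻³ kg m⁻⁴
  135–194 m: Δρ/Δz = 0.91/59 = 0.015 kg m⁻⁴
The largest gradient is in the 70–107 m interval — the pycnocline.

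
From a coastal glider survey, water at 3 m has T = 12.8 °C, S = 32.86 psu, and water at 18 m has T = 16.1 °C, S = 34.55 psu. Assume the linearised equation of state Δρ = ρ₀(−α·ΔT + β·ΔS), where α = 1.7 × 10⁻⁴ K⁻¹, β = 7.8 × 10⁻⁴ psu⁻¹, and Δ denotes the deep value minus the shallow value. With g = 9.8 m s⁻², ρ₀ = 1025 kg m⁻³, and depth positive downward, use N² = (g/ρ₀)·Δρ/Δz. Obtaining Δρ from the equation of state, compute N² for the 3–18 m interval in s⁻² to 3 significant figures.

4.95 × 10⁻⁴ s⁻²

ΔT = +3.3 K, ΔS = +1.69 psu (deep − shallow).
Δρ/ρ₀ = −αΔT + βΔS = -5.61 × 10⁻⁴ + 1.3182 × 10⁻³ = 7.572 × 10⁻⁴, so Δρ ≈ 0.7761 kg m⁻³.
N² = (g/ρ₀)·Δρ/Δz = g·(Δρ/ρ₀)/Δz = 9.8 × 7.572 × 10⁻⁴ / 15 = 4.9470 × 10⁻⁴ s⁻² ≈ 4.95 × 10⁻⁴ s⁻².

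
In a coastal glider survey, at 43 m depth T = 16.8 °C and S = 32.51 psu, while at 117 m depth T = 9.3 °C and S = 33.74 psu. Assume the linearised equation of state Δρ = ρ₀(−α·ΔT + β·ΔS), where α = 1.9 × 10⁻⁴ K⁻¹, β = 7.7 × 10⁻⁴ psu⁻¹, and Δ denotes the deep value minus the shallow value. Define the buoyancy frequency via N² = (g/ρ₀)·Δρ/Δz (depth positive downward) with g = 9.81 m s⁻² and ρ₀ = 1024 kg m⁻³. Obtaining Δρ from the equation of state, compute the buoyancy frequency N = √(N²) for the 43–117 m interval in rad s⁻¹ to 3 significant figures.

0.0177 rad s⁻¹

ΔT = -7.5 K, ΔS = +1.23 psu (deep − shallow).
Δρ/ρ₀ = −αΔT + βΔS = 1.425 × 10⁻³ + 9.471 × 10⁻⁴ = 2.3721 × 10⁻³, so Δρ ≈ 2.429 kg m⁻³.
N² = (g/ρ₀)·Δρ/Δz = g·(Δρ/ρ₀)/Δz = 9.81 × 2.3721 × 10⁻³ / 74 = 3.1446 × 10⁻⁴ s⁻².
N = √(3.1446 × 10⁻⁴) = 0.017733 rad s⁻¹ ≈ 0.0177 rad s⁻¹.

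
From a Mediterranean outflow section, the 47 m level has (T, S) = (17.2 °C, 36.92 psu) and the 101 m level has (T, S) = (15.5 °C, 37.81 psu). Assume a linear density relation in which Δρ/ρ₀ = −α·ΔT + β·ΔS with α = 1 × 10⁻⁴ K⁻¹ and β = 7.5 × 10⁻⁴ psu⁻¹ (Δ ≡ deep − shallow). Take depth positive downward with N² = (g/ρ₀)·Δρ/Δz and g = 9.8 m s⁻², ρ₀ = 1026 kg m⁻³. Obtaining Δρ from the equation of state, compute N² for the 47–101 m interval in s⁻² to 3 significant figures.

ΔT = -1.7 K, ΔS = +0.89 psu (deep − shallow).
Δρ/ρ₀ = −αΔT + βΔS = 1.70 × 10⁻⁴ + 6.675 × 10⁻⁴ = 8.375 × 10⁻⁴, so Δρ ≈ 0.8593 kg m⁻³.
N² = (g/ρ₀)·Δρ/Δz = g·(Δρ/ρ₀)/Δz = 9.8 × 8.375 × 10⁻⁴ / 54 = 1.5199 × 10⁻⁴ s⁻² ≈ 1.52 × 10⁻⁴ s⁻².

1.52 × 10⁻⁴ s⁻²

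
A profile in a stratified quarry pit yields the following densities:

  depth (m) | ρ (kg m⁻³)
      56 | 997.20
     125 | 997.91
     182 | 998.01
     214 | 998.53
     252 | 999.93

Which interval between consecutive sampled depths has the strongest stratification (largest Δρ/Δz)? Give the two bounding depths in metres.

214–252 m

Compute the density gradient over each adjacent pair:
  56–125 m: Δρ/Δz = 0.71/69 = 0.010 kg m⁻⁴
  125–182 m: Δρ/Δz = 0.10/57 = 1.8 × 10⁻³ kg m⁻⁴
  182–214 m: Δρ/Δz = 0.52/32 = 0.016 kg m⁻⁴
  214–252 m: Δρ/Δz = 1.40/38 = 0.037 kg m⁻⁴
The largest gradient is in the 214–252 m interval — the pycnocline.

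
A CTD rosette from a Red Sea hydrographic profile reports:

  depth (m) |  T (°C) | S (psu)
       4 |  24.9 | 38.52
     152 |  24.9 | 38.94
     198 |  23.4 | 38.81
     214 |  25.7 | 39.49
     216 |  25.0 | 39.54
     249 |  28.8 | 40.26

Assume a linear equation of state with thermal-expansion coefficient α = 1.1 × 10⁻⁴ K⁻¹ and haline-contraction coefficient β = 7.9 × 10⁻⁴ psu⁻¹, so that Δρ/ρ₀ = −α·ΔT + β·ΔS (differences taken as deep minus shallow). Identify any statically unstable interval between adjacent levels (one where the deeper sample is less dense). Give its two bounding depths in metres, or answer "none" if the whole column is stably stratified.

Evaluate Δρ/ρ₀ = −αΔT + βΔS across each adjacent pair:
  4–152 m: −αΔT+βΔS = −(1.1 × 10⁻⁴)(+0.0)+(7.9 × 10⁻⁴)(+0.42) = 3.3 × 10⁻⁴ → stable
  152–198 m: −αΔT+βΔS = −(1.1 × 10⁻⁴)(-1.5)+(7.9 × 10⁻⁴)(-0.13) = 6.2 × 10⁻⁵ → stable
  198–214 m: −αΔT+βΔS = −(1.1 × 10⁻⁴)(+2.3)+(7.9 × 10⁻⁴)(+0.68) = 2.8 × 10⁻⁴ → stable
  214–216 m: −αΔT+βΔS = −(1.1 × 10⁻⁴)(-0.7)+(7.9 × 10⁻⁴)(+0.05) = 1.2 × 10⁻⁴ → stable
  216–249 m: −αΔT+βΔS = −(1.1 × 10⁻⁴)(+3.8)+(7.9 × 10⁻⁴)(+0.72) = 1.5 × 10⁻⁴ → stable
Every interval has Δρ > 0: the column is stably stratified throughout.

none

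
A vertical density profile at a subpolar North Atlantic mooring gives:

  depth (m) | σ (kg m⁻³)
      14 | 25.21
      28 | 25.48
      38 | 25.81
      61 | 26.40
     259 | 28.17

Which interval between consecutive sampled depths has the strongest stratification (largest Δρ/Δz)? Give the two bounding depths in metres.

28–38 m

Compute the density gradient over each adjacent pair:
  14–28 m: Δρ/Δz = 0.27/14 = 0.019 kg m⁻⁴
  28–38 m: Δρ/Δz = 0.33/10 = 0.033 kg m⁻⁴
  38–61 m: Δρ/Δz = 0.59/23 = 0.026 kg m⁻⁴
  61–259 m: Δρ/Δz = 1.77/198 = 8.9 × 10⁻³ kg m⁻⁴
The largest gradient is in the 28–38 m interval — the pycnocline.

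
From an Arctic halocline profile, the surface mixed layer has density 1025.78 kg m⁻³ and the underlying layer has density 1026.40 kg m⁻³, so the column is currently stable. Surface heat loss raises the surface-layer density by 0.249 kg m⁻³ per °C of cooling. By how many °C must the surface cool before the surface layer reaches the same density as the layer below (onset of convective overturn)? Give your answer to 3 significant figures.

2.49 °C

Density deficit of the surface layer: 1026.40 − 1025.78 = 0.62 kg m⁻³.
Required change = 0.62 / 0.249 = 2.49 °C.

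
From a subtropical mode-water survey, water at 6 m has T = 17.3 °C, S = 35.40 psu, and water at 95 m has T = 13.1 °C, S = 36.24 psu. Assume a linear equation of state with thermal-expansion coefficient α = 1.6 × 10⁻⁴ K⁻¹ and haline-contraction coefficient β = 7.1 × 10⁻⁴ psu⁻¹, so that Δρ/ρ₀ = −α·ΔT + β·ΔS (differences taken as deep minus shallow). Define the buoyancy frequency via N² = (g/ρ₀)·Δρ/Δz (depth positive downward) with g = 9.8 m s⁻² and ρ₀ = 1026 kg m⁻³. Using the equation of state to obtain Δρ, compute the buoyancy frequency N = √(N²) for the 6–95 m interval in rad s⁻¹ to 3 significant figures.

ΔT = -4.2 K, ΔS = +0.84 psu (deep − shallow).
Δρ/ρ₀ = −αΔT + βΔS = 6.72 × 10⁻⁴ + 5.964 × 10⁻⁴ = 1.2684 × 10⁻³, so Δρ ≈ 1.301 kg m⁻³.
N² = (g/ρ₀)·Δρ/Δz = g·(Δρ/ρ₀)/Δz = 9.8 × 1.2684 × 10⁻³ / 89 = 1.3967 × 10⁻⁴ s⁻².
N = √(1.3967 × 10⁻⁴) = 0.011818 rad s⁻¹ ≈ 0.0118 rad s⁻¹.

0.0118 rad s⁻¹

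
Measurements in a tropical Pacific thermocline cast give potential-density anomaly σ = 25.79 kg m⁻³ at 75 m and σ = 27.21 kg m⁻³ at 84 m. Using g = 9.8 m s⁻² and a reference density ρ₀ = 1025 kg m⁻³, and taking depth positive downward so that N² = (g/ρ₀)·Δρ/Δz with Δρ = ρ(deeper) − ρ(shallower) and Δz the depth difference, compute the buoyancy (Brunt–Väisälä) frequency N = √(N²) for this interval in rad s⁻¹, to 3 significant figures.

0.0388 rad s⁻¹

Δρ = 1027.21 − 1025.79 = 1.42 kg m⁻³ over Δz = 84 − 75 = 9 m.
N² = (9.8/1025) × (1.42/9) = 1.5085 × 10⁻³ s⁻².
N = √(1.5085 × 10⁻³) = 0.038839 rad s⁻¹ ≈ 0.0388 rad s⁻¹.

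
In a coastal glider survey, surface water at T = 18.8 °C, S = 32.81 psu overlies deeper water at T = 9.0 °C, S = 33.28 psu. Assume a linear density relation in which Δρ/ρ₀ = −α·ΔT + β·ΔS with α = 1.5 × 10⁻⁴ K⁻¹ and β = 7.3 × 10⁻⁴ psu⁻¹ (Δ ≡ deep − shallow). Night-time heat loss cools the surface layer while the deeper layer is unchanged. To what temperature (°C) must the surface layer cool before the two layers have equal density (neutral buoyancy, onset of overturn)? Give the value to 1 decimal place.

6.7 °C

Neutral buoyancy requires Δρ = 0, i.e. −α(T_deep − T_surf′) + β(S_deep − S_surf) = 0.
T_surf′ = T_deep − (β/α)·ΔS = 9.0 − (7.3 × 10⁻⁴/1.5 × 10⁻⁴)·(+0.47) = 6.713 °C.
Cooling required: 18.8 − (6.713) = 12.087 °C.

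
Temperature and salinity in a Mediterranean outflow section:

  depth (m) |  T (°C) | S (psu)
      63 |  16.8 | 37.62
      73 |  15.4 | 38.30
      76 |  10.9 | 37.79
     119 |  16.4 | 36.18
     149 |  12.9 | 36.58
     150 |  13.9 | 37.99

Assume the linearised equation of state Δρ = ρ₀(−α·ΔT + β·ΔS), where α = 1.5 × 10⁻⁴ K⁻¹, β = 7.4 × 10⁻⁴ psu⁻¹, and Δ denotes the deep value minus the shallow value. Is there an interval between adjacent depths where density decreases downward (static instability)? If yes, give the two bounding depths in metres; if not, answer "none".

76–119 m

Evaluate Δρ/ρ₀ = −αΔT + βΔS across each adjacent pair:
  63–73 m: −αΔT+βΔS = −(1.5 × 10⁻⁴)(-1.4)+(7.4 × 10⁻⁴)(+0.68) = 7.1 × 10⁻⁴ → stable
  73–76 m: −αΔT+βΔS = −(1.5 × 10⁻⁴)(-4.5)+(7.4 × 10⁻⁴)(-0.51) = 3.0 × 10⁻⁴ → stable
  76–119 m: −αΔT+βΔS = −(1.5 × 10⁻⁴)(+5.5)+(7.4 × 10⁻⁴)(-1.61) = -2.0 × 10⁻³ → UNSTABLE
  119–149 m: −αΔT+βΔS = −(1.5 × 10⁻⁴)(-3.5)+(7.4 × 10⁻⁴)(+0.40) = 8.2 × 10⁻⁴ → stable
  149–150 m: −αΔT+βΔS = −(1.5 × 10⁻⁴)(+1.0)+(7.4 × 10⁻⁴)(+1.41) = 8.9 × 10⁻⁴ → stable
The 76–119 m interval has Δρ < 0: lighter water underlies denser water.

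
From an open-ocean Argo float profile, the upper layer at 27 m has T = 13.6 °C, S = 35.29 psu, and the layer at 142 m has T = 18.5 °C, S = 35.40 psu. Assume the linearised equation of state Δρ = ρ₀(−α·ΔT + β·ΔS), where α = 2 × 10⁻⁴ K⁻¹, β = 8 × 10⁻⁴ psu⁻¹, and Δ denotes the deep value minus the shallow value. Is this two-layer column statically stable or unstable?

ΔT = 18.5 − 13.6 = +4.9 K and ΔS = 35.40 − 35.29 = +0.11 psu (deep − shallow).
−αΔT = -9.80 × 10⁻⁴; βΔS = 8.80 × 10⁻⁵; sum Δρ/ρ₀ = -8.92 × 10⁻⁴.
Δρ/ρ₀ < 0, so Δρ < 0: deeper water is lighter → statically unstable; the column would overturn.

unstable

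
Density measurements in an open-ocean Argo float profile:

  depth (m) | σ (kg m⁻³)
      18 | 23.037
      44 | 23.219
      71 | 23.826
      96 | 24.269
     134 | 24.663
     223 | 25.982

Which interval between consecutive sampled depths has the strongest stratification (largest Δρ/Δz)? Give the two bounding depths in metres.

44–71 m

Compute the density gradient over each adjacent pair:
  18–44 m: Δρ/Δz = 0.182/26 = 7.0 × 10⁻³ kg m⁻⁴
  44–71 m: Δρ/Δz = 0.607/27 = 0.022 kg m⁻⁴
  71–96 m: Δρ/Δz = 0.443/25 = 0.018 kg m⁻⁴
  96–134 m: Δρ/Δz = 0.394/38 = 0.010 kg m⁻⁴
  134–223 m: Δρ/Δz = 1.319/89 = 0.015 kg m⁻⁴
The largest gradient is in the 44–71 m interval — the pycnocline.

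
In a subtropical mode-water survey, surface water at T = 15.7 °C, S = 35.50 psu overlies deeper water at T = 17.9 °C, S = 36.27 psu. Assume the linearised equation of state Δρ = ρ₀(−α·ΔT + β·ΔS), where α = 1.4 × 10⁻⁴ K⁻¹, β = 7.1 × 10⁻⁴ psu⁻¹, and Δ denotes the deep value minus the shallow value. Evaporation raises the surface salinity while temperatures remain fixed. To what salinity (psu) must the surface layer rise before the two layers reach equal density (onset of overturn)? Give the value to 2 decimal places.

35.84 psu

Neutral buoyancy requires −α(T_deep − T_surf) + β(S_deep − S_surf′) = 0.
S_surf′ = S_deep − (α/β)·ΔT = 36.27 − (1.4 × 10⁻⁴/7.1 × 10⁻⁴)·(+2.2) = 35.8362 psu.
Increase required: 35.8362 − 35.50 = 0.3362 psu.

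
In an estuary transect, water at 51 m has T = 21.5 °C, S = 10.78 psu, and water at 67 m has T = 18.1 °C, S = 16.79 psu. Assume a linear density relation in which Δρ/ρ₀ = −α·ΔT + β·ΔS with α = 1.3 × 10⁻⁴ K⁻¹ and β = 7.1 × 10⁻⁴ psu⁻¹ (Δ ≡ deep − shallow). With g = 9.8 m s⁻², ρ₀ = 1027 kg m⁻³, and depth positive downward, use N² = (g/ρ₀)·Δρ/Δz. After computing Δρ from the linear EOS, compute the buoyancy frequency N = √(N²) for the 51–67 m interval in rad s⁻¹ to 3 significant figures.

0.0537 rad s⁻¹

ΔT = -3.4 K, ΔS = +6.01 psu (deep − shallow).
Δρ/ρ₀ = −αΔT + βΔS = 4.42 × 10⁻⁴ + 4.2671 × 10⁻³ = 4.7091 × 10⁻³, so Δρ ≈ 4.836 kg m⁻³.
N² = (g/ρ₀)·Δρ/Δz = g·(Δρ/ρ₀)/Δz = 9.8 × 4.7091 × 10⁻³ / 16 = 2.8843 × 10⁻³ s⁻².
N = √(2.8843 × 10⁻³) = 0.053706 rad s⁻¹ ≈ 0.0537 rad s⁻¹.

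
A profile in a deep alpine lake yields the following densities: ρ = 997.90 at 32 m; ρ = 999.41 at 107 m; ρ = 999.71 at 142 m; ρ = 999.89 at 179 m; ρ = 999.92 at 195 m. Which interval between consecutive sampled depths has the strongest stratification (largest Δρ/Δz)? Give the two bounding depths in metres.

32–107 m

Compute the density gradient over each adjacent pair:
  32–107 m: Δρ/Δz = 1.51/75 = 0.020 kg m⁻⁴
  107–142 m: Δρ/Δz = 0.30/35 = 8.6 × 10⁻³ kg m⁻⁴
  142–179 m: Δρ/Δz = 0.18/37 = 4.9 × 10⁻³ kg m⁻⁴
  179–195 m: Δρ/Δz = 0.03/16 = 1.9 × 10⁻³ kg m⁻⁴
The largest gradient is in the 32–107 m interval — the pycnocline.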